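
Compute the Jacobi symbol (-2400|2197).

-1

(-2400|2197)
  = (2400|2197)    [2197 ≡ 1 mod 4 ⇒ (-1|2197) = +1]
  = (203|2197)    [2400 ≡ 203 mod 2197]
  = (2197|203)    [QR: 2197 ≡ 1 mod 4, sign kept]
  = (167|203)    [2197 ≡ 167 mod 203]
  = -(203|167)    [QR: both ≡ 3 mod 4, sign flips]
  = -(36|167)    [203 ≡ 36 mod 167]
  = -(9|167)    [167 ≡ 7 mod 8 ⇒ (2|167)^2 = +1]
  = -(167|9)    [QR: 9 ≡ 1 mod 4, sign kept]
  = -(5|9)    [167 ≡ 5 mod 9]
  = -(9|5)    [QR: 5 ≡ 1 mod 4, sign kept]
  = -(4|5)    [9 ≡ 4 mod 5]
  = -(1|5)    [5 ≡ 5 mod 8 ⇒ (2|5)^2 = +1]
  = -1    [(1|5) = 1]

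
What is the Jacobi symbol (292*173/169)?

By multiplicativity, (292·173/169) = (292/169)·(173/169).
First factor (292/169):
Reduce the numerator: 292 ≡ 123 (mod 169), so (292/169) = (123/169).
169 ≡ 1 (mod 4), so quadratic reciprocity gives (123/169) = (169/123). Reduce: 169 ≡ 46 (mod 123). Now have (46/123).
Factor out 2: 46 = 2·23. Since 123 ≡ 3 (mod 8), (2/123) = -1. Now have -(23/123).
Both 23 ≡ 3 and 123 ≡ 3 (mod 4), so reciprocity gives (23/123) = -(123/23). Reduce: 123 ≡ 8 (mod 23). Now have (8/23).
Factor out 2: 8 = 2^3. Since 23 ≡ 7 (mod 8), (2/23) = +1, and (2/23)^3 = +1. Now have (1/23).
(1/23) = 1. Collecting the sign factors: 1.
Second factor (173/169):
Reduce the numerator: 173 ≡ 4 (mod 169), so (173/169) = (4/169).
Factor out 2: 4 = 2^2. Since 169 ≡ 1 (mod 8), (2/169) = +1, and (2/169)^2 = +1. Now have (1/169).
(1/169) = 1. Collecting the sign factors: 1.
Product: (1)·(1) = 1.

1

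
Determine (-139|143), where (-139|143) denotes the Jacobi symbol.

Reduce the numerator: -139 ≡ 4 (mod 143), so (-139|143) = (4|143).
Factor out 2: 4 = 2^2. Since 143 ≡ 7 (mod 8), (2|143) = +1, and (2|143)^2 = +1. Now have (1|143).
(1|143) = 1. Collecting the sign factors: 1.

1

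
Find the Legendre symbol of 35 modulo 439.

Both 35 ≡ 3 and 439 ≡ 3 (mod 4), so reciprocity gives (35|439) = -(439|35). Reduce: 439 ≡ 19 (mod 35). Now have -(19|35).
Both 19 ≡ 3 and 35 ≡ 3 (mod 4), so reciprocity gives (19|35) = -(35|19). Reduce: 35 ≡ 16 (mod 19). Now have (16|19).
Factor out 2: 16 = 2^4. Since 19 ≡ 3 (mod 8), (2|19) = -1, and (2|19)^4 = +1. Now have (1|19).
(1|19) = 1. Collecting the sign factors: 1.

1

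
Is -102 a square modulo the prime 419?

no

(-102/419)
  = -(102/419)    [419 ≡ 3 mod 4 ⇒ (-1/419) = -1]
  = (51/419)    [419 ≡ 3 mod 8 ⇒ (2/419) = -1]
  = -(419/51)    [QR: both ≡ 3 mod 4, sign flips]
  = -(11/51)    [419 ≡ 11 mod 51]
  = (51/11)    [QR: both ≡ 3 mod 4, sign flips]
  = (7/11)    [51 ≡ 7 mod 11]
  = -(11/7)    [QR: both ≡ 3 mod 4, sign flips]
  = -(4/7)    [11 ≡ 4 mod 7]
  = -(1/7)    [7 ≡ 7 mod 8 ⇒ (2/7)^2 = +1]
  = -1    [(1/7) = 1]
(-102/419) = -1, and 419 is prime, so -102 is not a quadratic residue mod 419.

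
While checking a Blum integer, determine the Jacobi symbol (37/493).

(37/493)
  = (493/37)    [QR: 37 ≡ 1 mod 4, sign kept]
  = (12/37)    [493 ≡ 12 mod 37]
  = (3/37)    [37 ≡ 5 mod 8 ⇒ (2/37)^2 = +1]
  = (37/3)    [QR: 37 ≡ 1 mod 4, sign kept]
  = (1/3)    [37 ≡ 1 mod 3]
  = 1    [(1/3) = 1]

1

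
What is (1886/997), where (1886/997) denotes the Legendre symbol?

1

Reduce the numerator: 1886 ≡ 889 (mod 997), so (1886/997) = (889/997).
889 ≡ 1 (mod 4), so quadratic reciprocity gives (889/997) = (997/889). Reduce: 997 ≡ 108 (mod 889). Now have (108/889).
Factor out 2: 108 = 2^2·27. Since 889 ≡ 1 (mod 8), (2/889) = +1, and (2/889)^2 = +1. Now have (27/889).
889 ≡ 1 (mod 4), so quadratic reciprocity gives (27/889) = (889/27). Reduce: 889 ≡ 25 (mod 27). Now have (25/27).
25 ≡ 1 (mod 4), so quadratic reciprocity gives (25/27) = (27/25). Reduce: 27 ≡ 2 (mod 25). Now have (2/25).
Factor out 2: 2 = 2. Since 25 ≡ 1 (mod 8), (2/25) = +1. Now have (1/25).
(1/25) = 1. Collecting the sign factors: 1.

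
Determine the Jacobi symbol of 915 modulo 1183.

(915/1183)
  = -(1183/915)    [QR: both ≡ 3 mod 4, sign flips]
  = -(268/915)    [1183 ≡ 268 mod 915]
  = -(67/915)    [915 ≡ 3 mod 8 ⇒ (2/915)^2 = +1]
  = (915/67)    [QR: both ≡ 3 mod 4, sign flips]
  = (44/67)    [915 ≡ 44 mod 67]
  = (11/67)    [67 ≡ 3 mod 8 ⇒ (2/67)^2 = +1]
  = -(67/11)    [QR: both ≡ 3 mod 4, sign flips]
  = -(1/11)    [67 ≡ 1 mod 11]
  = -1    [(1/11) = 1]

-1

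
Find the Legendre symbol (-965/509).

-1

(-965/509)
  = (965/509)    [509 ≡ 1 mod 4 ⇒ (-1/509) = +1]
  = (456/509)    [965 ≡ 456 mod 509]
  = -(57/509)    [509 ≡ 5 mod 8 ⇒ (2/509)^3 = -1]
  = -(509/57)    [QR: 57 ≡ 1 mod 4, sign kept]
  = -(53/57)    [509 ≡ 53 mod 57]
  = -(57/53)    [QR: 53 ≡ 1 mod 4, sign kept]
  = -(4/53)    [57 ≡ 4 mod 53]
  = -(1/53)    [53 ≡ 5 mod 8 ⇒ (2/53)^2 = +1]
  = -1    [(1/53) = 1]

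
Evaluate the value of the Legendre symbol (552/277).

-1

Reduce the numerator: 552 ≡ 275 (mod 277), so (552/277) = (275/277).
277 ≡ 1 (mod 4), so quadratic reciprocity gives (275/277) = (277/275). Reduce: 277 ≡ 2 (mod 275). Now have (2/275).
Factor out 2: 2 = 2. Since 275 ≡ 3 (mod 8), (2/275) = -1. Now have -(1/275).
(1/275) = 1. Collecting the sign factors: -1.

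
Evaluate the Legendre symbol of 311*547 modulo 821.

By multiplicativity, (311·547/821) = (311/821)·(547/821).
First factor (311/821):
821 ≡ 1 (mod 4), so quadratic reciprocity gives (311/821) = (821/311). Reduce: 821 ≡ 199 (mod 311). Now have (199/311).
Both 199 ≡ 3 and 311 ≡ 3 (mod 4), so reciprocity gives (199/311) = -(311/199). Reduce: 311 ≡ 112 (mod 199). Now have -(112/199).
Factor out 2: 112 = 2^4·7. Since 199 ≡ 7 (mod 8), (2/199) = +1, and (2/199)^4 = +1. Now have -(7/199).
Both 7 ≡ 3 and 199 ≡ 3 (mod 4), so reciprocity gives (7/199) = -(199/7). Reduce: 199 ≡ 3 (mod 7). Now have (3/7).
Both 3 ≡ 3 and 7 ≡ 3 (mod 4), so reciprocity gives (3/7) = -(7/3). Reduce: 7 ≡ 1 (mod 3). Now have -(1/3).
(1/3) = 1. Collecting the sign factors: -1.
Second factor (547/821):
821 ≡ 1 (mod 4), so quadratic reciprocity gives (547/821) = (821/547). Reduce: 821 ≡ 274 (mod 547). Now have (274/547).
Factor out 2: 274 = 2·137. Since 547 ≡ 3 (mod 8), (2/547) = -1. Now have -(137/547).
137 ≡ 1 (mod 4), so quadratic reciprocity gives (137/547) = (547/137). Reduce: 547 ≡ 136 (mod 137). Now have -(136/137).
Factor out 2: 136 = 2^3·17. Since 137 ≡ 1 (mod 8), (2/137) = +1, and (2/137)^3 = +1. Now have -(17/137).
17 ≡ 1 (mod 4), so quadratic reciprocity gives (17/137) = (137/17). Reduce: 137 ≡ 1 (mod 17). Now have -(1/17).
(1/17) = 1. Collecting the sign factors: -1.
Product: (-1)·(-1) = 1.

1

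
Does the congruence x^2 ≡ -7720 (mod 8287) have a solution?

(-7720/8287)
  = (567/8287)    [-7720 ≡ 567 mod 8287]
  = -(8287/567)    [QR: both ≡ 3 mod 4, sign flips]
  = -(349/567)    [8287 ≡ 349 mod 567]
  = -(567/349)    [QR: 349 ≡ 1 mod 4, sign kept]
  = -(218/349)    [567 ≡ 218 mod 349]
  = (109/349)    [349 ≡ 5 mod 8 ⇒ (2/349) = -1]
  = (349/109)    [QR: 109 ≡ 1 mod 4, sign kept]
  = (22/109)    [349 ≡ 22 mod 109]
  = -(11/109)    [109 ≡ 5 mod 8 ⇒ (2/109) = -1]
  = -(109/11)    [QR: 109 ≡ 1 mod 4, sign kept]
  = -(10/11)    [109 ≡ 10 mod 11]
  = (5/11)    [11 ≡ 3 mod 8 ⇒ (2/11) = -1]
  = (11/5)    [QR: 5 ≡ 1 mod 4, sign kept]
  = (1/5)    [11 ≡ 1 mod 5]
  = 1    [(1/5) = 1]
The Legendre symbol is 1, so x^2 ≡ -7720 (mod 8287) has solution.

yes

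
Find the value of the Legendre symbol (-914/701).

1

(-914/701)
  = (914/701)    [701 ≡ 1 mod 4 ⇒ (-1/701) = +1]
  = (213/701)    [914 ≡ 213 mod 701]
  = (701/213)    [QR: 213 ≡ 1 mod 4, sign kept]
  = (62/213)    [701 ≡ 62 mod 213]
  = -(31/213)    [213 ≡ 5 mod 8 ⇒ (2/213) = -1]
  = -(213/31)    [QR: 213 ≡ 1 mod 4, sign kept]
  = -(27/31)    [213 ≡ 27 mod 31]
  = (31/27)    [QR: both ≡ 3 mod 4, sign flips]
  = (4/27)    [31 ≡ 4 mod 27]
  = (1/27)    [27 ≡ 3 mod 8 ⇒ (2/27)^2 = +1]
  = 1    [(1/27) = 1]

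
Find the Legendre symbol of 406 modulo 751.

Factor out 2: 406 = 2·203. Since 751 ≡ 7 (mod 8), (2|751) = +1. Now have (203|751).
Both 203 ≡ 3 and 751 ≡ 3 (mod 4), so reciprocity gives (203|751) = -(751|203). Reduce: 751 ≡ 142 (mod 203). Now have -(142|203).
Factor out 2: 142 = 2·71. Since 203 ≡ 3 (mod 8), (2|203) = -1. Now have (71|203).
Both 71 ≡ 3 and 203 ≡ 3 (mod 4), so reciprocity gives (71|203) = -(203|71). Reduce: 203 ≡ 61 (mod 71). Now have -(61|71).
61 ≡ 1 (mod 4), so quadratic reciprocity gives (61|71) = (71|61). Reduce: 71 ≡ 10 (mod 61). Now have -(10|61).
Factor out 2: 10 = 2·5. Since 61 ≡ 5 (mod 8), (2|61) = -1. Now have (5|61).
5 ≡ 1 (mod 4), so quadratic reciprocity gives (5|61) = (61|5). Reduce: 61 ≡ 1 (mod 5). Now have (1|5).
(1|5) = 1. Collecting the sign factors: 1.

1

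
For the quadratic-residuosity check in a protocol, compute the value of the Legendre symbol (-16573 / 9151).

-1

(-16573 / 9151)
  = (1729 / 9151)    [-16573 ≡ 1729 mod 9151]
  = (9151 / 1729)    [QR: 1729 ≡ 1 mod 4, sign kept]
  = (506 / 1729)    [9151 ≡ 506 mod 1729]
  = (253 / 1729)    [1729 ≡ 1 mod 8 ⇒ (2 / 1729) = +1]
  = (1729 / 253)    [QR: 253 ≡ 1 mod 4, sign kept]
  = (211 / 253)    [1729 ≡ 211 mod 253]
  = (253 / 211)    [QR: 253 ≡ 1 mod 4, sign kept]
  = (42 / 211)    [253 ≡ 42 mod 211]
  = -(21 / 211)    [211 ≡ 3 mod 8 ⇒ (2 / 211) = -1]
  = -(211 / 21)    [QR: 21 ≡ 1 mod 4, sign kept]
  = -(1 / 21)    [211 ≡ 1 mod 21]
  = -1    [(1 / 21) = 1]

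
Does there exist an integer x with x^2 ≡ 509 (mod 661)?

yes

509 ≡ 1 (mod 4), so quadratic reciprocity gives (509|661) = (661|509). Reduce: 661 ≡ 152 (mod 509). Now have (152|509).
Factor out 2: 152 = 2^3·19. Since 509 ≡ 5 (mod 8), (2|509) = -1, and (2|509)^3 = -1. Now have -(19|509).
509 ≡ 1 (mod 4), so quadratic reciprocity gives (19|509) = (509|19). Reduce: 509 ≡ 15 (mod 19). Now have -(15|19).
Both 15 ≡ 3 and 19 ≡ 3 (mod 4), so reciprocity gives (15|19) = -(19|15). Reduce: 19 ≡ 4 (mod 15). Now have (4|15).
Factor out 2: 4 = 2^2. Since 15 ≡ 7 (mod 8), (2|15) = +1, and (2|15)^2 = +1. Now have (1|15).
(1|15) = 1. Collecting the sign factors: 1.
(509|661) = 1, and 661 is prime, so 509 is a quadratic residue mod 661.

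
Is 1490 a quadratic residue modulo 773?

Reduce the numerator: 1490 ≡ 717 (mod 773), so (1490/773) = (717/773).
717 ≡ 1 (mod 4), so quadratic reciprocity gives (717/773) = (773/717). Reduce: 773 ≡ 56 (mod 717). Now have (56/717).
Factor out 2: 56 = 2^3·7. Since 717 ≡ 5 (mod 8), (2/717) = -1, and (2/717)^3 = -1. Now have -(7/717).
717 ≡ 1 (mod 4), so quadratic reciprocity gives (7/717) = (717/7). Reduce: 717 ≡ 3 (mod 7). Now have -(3/7).
Both 3 ≡ 3 and 7 ≡ 3 (mod 4), so reciprocity gives (3/7) = -(7/3). Reduce: 7 ≡ 1 (mod 3). Now have (1/3).
(1/3) = 1. Collecting the sign factors: 1.
(1490/773) = 1, and 773 is prime, so 1490 is a quadratic residue mod 773.

yes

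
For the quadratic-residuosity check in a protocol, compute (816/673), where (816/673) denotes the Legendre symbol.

-1

(816/673)
  = (143/673)    [816 ≡ 143 mod 673]
  = (673/143)    [QR: 673 ≡ 1 mod 4, sign kept]
  = (101/143)    [673 ≡ 101 mod 143]
  = (143/101)    [QR: 101 ≡ 1 mod 4, sign kept]
  = (42/101)    [143 ≡ 42 mod 101]
  = -(21/101)    [101 ≡ 5 mod 8 ⇒ (2/101) = -1]
  = -(101/21)    [QR: 21 ≡ 1 mod 4, sign kept]
  = -(17/21)    [101 ≡ 17 mod 21]
  = -(21/17)    [QR: 17 ≡ 1 mod 4, sign kept]
  = -(4/17)    [21 ≡ 4 mod 17]
  = -(1/17)    [17 ≡ 1 mod 8 ⇒ (2/17)^2 = +1]
  = -1    [(1/17) = 1]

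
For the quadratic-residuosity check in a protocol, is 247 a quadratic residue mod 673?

(247|673)
  = (673|247)    [QR: 673 ≡ 1 mod 4, sign kept]
  = (179|247)    [673 ≡ 179 mod 247]
  = -(247|179)    [QR: both ≡ 3 mod 4, sign flips]
  = -(68|179)    [247 ≡ 68 mod 179]
  = -(17|179)    [179 ≡ 3 mod 8 ⇒ (2|179)^2 = +1]
  = -(179|17)    [QR: 17 ≡ 1 mod 4, sign kept]
  = -(9|17)    [179 ≡ 9 mod 17]
  = -(17|9)    [QR: 9 ≡ 1 mod 4, sign kept]
  = -(8|9)    [17 ≡ 8 mod 9]
  = -(1|9)    [9 ≡ 1 mod 8 ⇒ (2|9)^3 = +1]
  = -1    [(1|9) = 1]
(247|673) = -1, and 673 is prime, so 247 is not a quadratic residue mod 673.

no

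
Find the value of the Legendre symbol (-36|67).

-1

(-36|67)
  = (31|67)    [-36 ≡ 31 mod 67]
  = -(67|31)    [QR: both ≡ 3 mod 4, sign flips]
  = -(5|31)    [67 ≡ 5 mod 31]
  = -(31|5)    [QR: 5 ≡ 1 mod 4, sign kept]
  = -(1|5)    [31 ≡ 1 mod 5]
  = -1    [(1|5) = 1]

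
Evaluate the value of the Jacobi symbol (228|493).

Factor out 2: 228 = 2^2·57. Since 493 ≡ 5 (mod 8), (2|493) = -1, and (2|493)^2 = +1. Now have (57|493).
57 ≡ 1 (mod 4), so quadratic reciprocity gives (57|493) = (493|57). Reduce: 493 ≡ 37 (mod 57). Now have (37|57).
37 ≡ 1 (mod 4), so quadratic reciprocity gives (37|57) = (57|37). Reduce: 57 ≡ 20 (mod 37). Now have (20|37).
Factor out 2: 20 = 2^2·5. Since 37 ≡ 5 (mod 8), (2|37) = -1, and (2|37)^2 = +1. Now have (5|37).
5 ≡ 1 (mod 4), so quadratic reciprocity gives (5|37) = (37|5). Reduce: 37 ≡ 2 (mod 5). Now have (2|5).
Factor out 2: 2 = 2. Since 5 ≡ 5 (mod 8), (2|5) = -1. Now have -(1|5).
(1|5) = 1. Collecting the sign factors: -1.

-1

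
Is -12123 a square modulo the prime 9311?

Reduce the numerator: -12123 ≡ 6499 (mod 9311), so (-12123/9311) = (6499/9311).
Both 6499 ≡ 3 and 9311 ≡ 3 (mod 4), so reciprocity gives (6499/9311) = -(9311/6499). Reduce: 9311 ≡ 2812 (mod 6499). Now have -(2812/6499).
Factor out 2: 2812 = 2^2·703. Since 6499 ≡ 3 (mod 8), (2/6499) = -1, and (2/6499)^2 = +1. Now have -(703/6499).
Both 703 ≡ 3 and 6499 ≡ 3 (mod 4), so reciprocity gives (703/6499) = -(6499/703). Reduce: 6499 ≡ 172 (mod 703). Now have (172/703).
Factor out 2: 172 = 2^2·43. Since 703 ≡ 7 (mod 8), (2/703) = +1, and (2/703)^2 = +1. Now have (43/703).
Both 43 ≡ 3 and 703 ≡ 3 (mod 4), so reciprocity gives (43/703) = -(703/43). Reduce: 703 ≡ 15 (mod 43). Now have -(15/43).
Both 15 ≡ 3 and 43 ≡ 3 (mod 4), so reciprocity gives (15/43) = -(43/15). Reduce: 43 ≡ 13 (mod 15). Now have (13/15).
13 ≡ 1 (mod 4), so quadratic reciprocity gives (13/15) = (15/13). Reduce: 15 ≡ 2 (mod 13). Now have (2/13).
Factor out 2: 2 = 2. Since 13 ≡ 5 (mod 8), (2/13) = -1. Now have -(1/13).
(1/13) = 1. Collecting the sign factors: -1.
(-12123/9311) = -1, and 9311 is prime, so -12123 is not a quadratic residue mod 9311.

no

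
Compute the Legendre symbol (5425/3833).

Reduce the numerator: 5425 ≡ 1592 (mod 3833), so (5425/3833) = (1592/3833).
Factor out 2: 1592 = 2^3·199. Since 3833 ≡ 1 (mod 8), (2/3833) = +1, and (2/3833)^3 = +1. Now have (199/3833).
3833 ≡ 1 (mod 4), so quadratic reciprocity gives (199/3833) = (3833/199). Reduce: 3833 ≡ 52 (mod 199). Now have (52/199).
Factor out 2: 52 = 2^2·13. Since 199 ≡ 7 (mod 8), (2/199) = +1, and (2/199)^2 = +1. Now have (13/199).
13 ≡ 1 (mod 4), so quadratic reciprocity gives (13/199) = (199/13). Reduce: 199 ≡ 4 (mod 13). Now have (4/13).
Factor out 2: 4 = 2^2. Since 13 ≡ 5 (mod 8), (2/13) = -1, and (2/13)^2 = +1. Now have (1/13).
(1/13) = 1. Collecting the sign factors: 1.

1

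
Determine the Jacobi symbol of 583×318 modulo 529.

1

By multiplicativity, (583·318 / 529) = (583 / 529)·(318 / 529).
First factor (583 / 529):
Reduce the numerator: 583 ≡ 54 (mod 529), so (583 / 529) = (54 / 529).
Factor out 2: 54 = 2·27. Since 529 ≡ 1 (mod 8), (2 / 529) = +1. Now have (27 / 529).
529 ≡ 1 (mod 4), so quadratic reciprocity gives (27 / 529) = (529 / 27). Reduce: 529 ≡ 16 (mod 27). Now have (16 / 27).
Factor out 2: 16 = 2^4. Since 27 ≡ 3 (mod 8), (2 / 27) = -1, and (2 / 27)^4 = +1. Now have (1 / 27).
(1 / 27) = 1. Collecting the sign factors: 1.
Second factor (318 / 529):
Factor out 2: 318 = 2·159. Since 529 ≡ 1 (mod 8), (2 / 529) = +1. Now have (159 / 529).
529 ≡ 1 (mod 4), so quadratic reciprocity gives (159 / 529) = (529 / 159). Reduce: 529 ≡ 52 (mod 159). Now have (52 / 159).
Factor out 2: 52 = 2^2·13. Since 159 ≡ 7 (mod 8), (2 / 159) = +1, and (2 / 159)^2 = +1. Now have (13 / 159).
13 ≡ 1 (mod 4), so quadratic reciprocity gives (13 / 159) = (159 / 13). Reduce: 159 ≡ 3 (mod 13). Now have (3 / 13).
13 ≡ 1 (mod 4), so quadratic reciprocity gives (3 / 13) = (13 / 3). Reduce: 13 ≡ 1 (mod 3). Now have (1 / 3).
(1 / 3) = 1. Collecting the sign factors: 1.
Product: (1)·(1) = 1.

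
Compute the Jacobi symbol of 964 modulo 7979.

-1

Factor out 2: 964 = 2^2·241. Since 7979 ≡ 3 (mod 8), (2 / 7979) = -1, and (2 / 7979)^2 = +1. Now have (241 / 7979).
241 ≡ 1 (mod 4), so quadratic reciprocity gives (241 / 7979) = (7979 / 241). Reduce: 7979 ≡ 26 (mod 241). Now have (26 / 241).
Factor out 2: 26 = 2·13. Since 241 ≡ 1 (mod 8), (2 / 241) = +1. Now have (13 / 241).
13 ≡ 1 (mod 4), so quadratic reciprocity gives (13 / 241) = (241 / 13). Reduce: 241 ≡ 7 (mod 13). Now have (7 / 13).
13 ≡ 1 (mod 4), so quadratic reciprocity gives (7 / 13) = (13 / 7). Reduce: 13 ≡ 6 (mod 7). Now have (6 / 7).
Factor out 2: 6 = 2·3. Since 7 ≡ 7 (mod 8), (2 / 7) = +1. Now have (3 / 7).
Both 3 ≡ 3 and 7 ≡ 3 (mod 4), so reciprocity gives (3 / 7) = -(7 / 3). Reduce: 7 ≡ 1 (mod 3). Now have -(1 / 3).
(1 / 3) = 1. Collecting the sign factors: -1.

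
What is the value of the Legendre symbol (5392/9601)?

Factor out 2: 5392 = 2^4·337. Since 9601 ≡ 1 (mod 8), (2/9601) = +1, and (2/9601)^4 = +1. Now have (337/9601).
337 ≡ 1 (mod 4), so quadratic reciprocity gives (337/9601) = (9601/337). Reduce: 9601 ≡ 165 (mod 337). Now have (165/337).
165 ≡ 1 (mod 4), so quadratic reciprocity gives (165/337) = (337/165). Reduce: 337 ≡ 7 (mod 165). Now have (7/165).
165 ≡ 1 (mod 4), so quadratic reciprocity gives (7/165) = (165/7). Reduce: 165 ≡ 4 (mod 7). Now have (4/7).
Factor out 2: 4 = 2^2. Since 7 ≡ 7 (mod 8), (2/7) = +1, and (2/7)^2 = +1. Now have (1/7).
(1/7) = 1. Collecting the sign factors: 1.

1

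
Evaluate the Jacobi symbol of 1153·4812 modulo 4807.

By multiplicativity, (1153·4812 / 4807) = (1153 / 4807)·(4812 / 4807).
First factor (1153 / 4807):
1153 ≡ 1 (mod 4), so quadratic reciprocity gives (1153 / 4807) = (4807 / 1153). Reduce: 4807 ≡ 195 (mod 1153). Now have (195 / 1153).
1153 ≡ 1 (mod 4), so quadratic reciprocity gives (195 / 1153) = (1153 / 195). Reduce: 1153 ≡ 178 (mod 195). Now have (178 / 195).
Factor out 2: 178 = 2·89. Since 195 ≡ 3 (mod 8), (2 / 195) = -1. Now have -(89 / 195).
89 ≡ 1 (mod 4), so quadratic reciprocity gives (89 / 195) = (195 / 89). Reduce: 195 ≡ 17 (mod 89). Now have -(17 / 89).
17 ≡ 1 (mod 4), so quadratic reciprocity gives (17 / 89) = (89 / 17). Reduce: 89 ≡ 4 (mod 17). Now have -(4 / 17).
Factor out 2: 4 = 2^2. Since 17 ≡ 1 (mod 8), (2 / 17) = +1, and (2 / 17)^2 = +1. Now have -(1 / 17).
(1 / 17) = 1. Collecting the sign factors: -1.
Second factor (4812 / 4807):
Reduce the numerator: 4812 ≡ 5 (mod 4807), so (4812 / 4807) = (5 / 4807).
5 ≡ 1 (mod 4), so quadratic reciprocity gives (5 / 4807) = (4807 / 5). Reduce: 4807 ≡ 2 (mod 5). Now have (2 / 5).
Factor out 2: 2 = 2. Since 5 ≡ 5 (mod 8), (2 / 5) = -1. Now have -(1 / 5).
(1 / 5) = 1. Collecting the sign factors: -1.
Product: (-1)·(-1) = 1.

1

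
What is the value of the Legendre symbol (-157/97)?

-1

Reduce the numerator: -157 ≡ 37 (mod 97), so (-157/97) = (37/97).
37 ≡ 1 (mod 4), so quadratic reciprocity gives (37/97) = (97/37). Reduce: 97 ≡ 23 (mod 37). Now have (23/37).
37 ≡ 1 (mod 4), so quadratic reciprocity gives (23/37) = (37/23). Reduce: 37 ≡ 14 (mod 23). Now have (14/23).
Factor out 2: 14 = 2·7. Since 23 ≡ 7 (mod 8), (2/23) = +1. Now have (7/23).
Both 7 ≡ 3 and 23 ≡ 3 (mod 4), so reciprocity gives (7/23) = -(23/7). Reduce: 23 ≡ 2 (mod 7). Now have -(2/7).
Factor out 2: 2 = 2. Since 7 ≡ 7 (mod 8), (2/7) = +1. Now have -(1/7).
(1/7) = 1. Collecting the sign factors: -1.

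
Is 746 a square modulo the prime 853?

(746/853)
  = -(373/853)    [853 ≡ 5 mod 8 ⇒ (2/853) = -1]
  = -(853/373)    [QR: 373 ≡ 1 mod 4, sign kept]
  = -(107/373)    [853 ≡ 107 mod 373]
  = -(373/107)    [QR: 373 ≡ 1 mod 4, sign kept]
  = -(52/107)    [373 ≡ 52 mod 107]
  = -(13/107)    [107 ≡ 3 mod 8 ⇒ (2/107)^2 = +1]
  = -(107/13)    [QR: 13 ≡ 1 mod 4, sign kept]
  = -(3/13)    [107 ≡ 3 mod 13]
  = -(13/3)    [QR: 13 ≡ 1 mod 4, sign kept]
  = -(1/3)    [13 ≡ 1 mod 3]
  = -1    [(1/3) = 1]
(746/853) = -1, and 853 is prime, so 746 is not a quadratic residue mod 853.

no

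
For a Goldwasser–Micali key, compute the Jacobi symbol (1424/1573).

-1

(1424/1573)
  = (89/1573)    [1573 ≡ 5 mod 8 ⇒ (2/1573)^4 = +1]
  = (1573/89)    [QR: 89 ≡ 1 mod 4, sign kept]
  = (60/89)    [1573 ≡ 60 mod 89]
  = (15/89)    [89 ≡ 1 mod 8 ⇒ (2/89)^2 = +1]
  = (89/15)    [QR: 89 ≡ 1 mod 4, sign kept]
  = (14/15)    [89 ≡ 14 mod 15]
  = (7/15)    [15 ≡ 7 mod 8 ⇒ (2/15) = +1]
  = -(15/7)    [QR: both ≡ 3 mod 4, sign flips]
  = -(1/7)    [15 ≡ 1 mod 7]
  = -1    [(1/7) = 1]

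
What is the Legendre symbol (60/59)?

1

(60/59)
  = (1/59)    [60 ≡ 1 mod 59]
  = 1    [(1/59) = 1]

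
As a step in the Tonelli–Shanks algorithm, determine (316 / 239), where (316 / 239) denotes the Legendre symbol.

(316 / 239)
  = (77 / 239)    [316 ≡ 77 mod 239]
  = (239 / 77)    [QR: 77 ≡ 1 mod 4, sign kept]
  = (8 / 77)    [239 ≡ 8 mod 77]
  = -(1 / 77)    [77 ≡ 5 mod 8 ⇒ (2 / 77)^3 = -1]
  = -1    [(1 / 77) = 1]

-1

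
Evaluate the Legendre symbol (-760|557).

1

(-760|557)
  = (354|557)    [-760 ≡ 354 mod 557]
  = -(177|557)    [557 ≡ 5 mod 8 ⇒ (2|557) = -1]
  = -(557|177)    [QR: 177 ≡ 1 mod 4, sign kept]
  = -(26|177)    [557 ≡ 26 mod 177]
  = -(13|177)    [177 ≡ 1 mod 8 ⇒ (2|177) = +1]
  = -(177|13)    [QR: 13 ≡ 1 mod 4, sign kept]
  = -(8|13)    [177 ≡ 8 mod 13]
  = (1|13)    [13 ≡ 5 mod 8 ⇒ (2|13)^3 = -1]
  = 1    [(1|13) = 1]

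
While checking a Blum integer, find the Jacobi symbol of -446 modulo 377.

(-446 / 377)
  = (446 / 377)    [377 ≡ 1 mod 4 ⇒ (-1 / 377) = +1]
  = (69 / 377)    [446 ≡ 69 mod 377]
  = (377 / 69)    [QR: 69 ≡ 1 mod 4, sign kept]
  = (32 / 69)    [377 ≡ 32 mod 69]
  = -(1 / 69)    [69 ≡ 5 mod 8 ⇒ (2 / 69)^5 = -1]
  = -1    [(1 / 69) = 1]

-1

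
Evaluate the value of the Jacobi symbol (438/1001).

Factor out 2: 438 = 2·219. Since 1001 ≡ 1 (mod 8), (2/1001) = +1. Now have (219/1001).
1001 ≡ 1 (mod 4), so quadratic reciprocity gives (219/1001) = (1001/219). Reduce: 1001 ≡ 125 (mod 219). Now have (125/219).
125 ≡ 1 (mod 4), so quadratic reciprocity gives (125/219) = (219/125). Reduce: 219 ≡ 94 (mod 125). Now have (94/125).
Factor out 2: 94 = 2·47. Since 125 ≡ 5 (mod 8), (2/125) = -1. Now have -(47/125).
125 ≡ 1 (mod 4), so quadratic reciprocity gives (47/125) = (125/47). Reduce: 125 ≡ 31 (mod 47). Now have -(31/47).
Both 31 ≡ 3 and 47 ≡ 3 (mod 4), so reciprocity gives (31/47) = -(47/31). Reduce: 47 ≡ 16 (mod 31). Now have (16/31).
Factor out 2: 16 = 2^4. Since 31 ≡ 7 (mod 8), (2/31) = +1, and (2/31)^4 = +1. Now have (1/31).
(1/31) = 1. Collecting the sign factors: 1.

1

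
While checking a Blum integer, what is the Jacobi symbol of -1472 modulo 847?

-1

Reduce the numerator: -1472 ≡ 222 (mod 847), so (-1472|847) = (222|847).
Factor out 2: 222 = 2·111. Since 847 ≡ 7 (mod 8), (2|847) = +1. Now have (111|847).
Both 111 ≡ 3 and 847 ≡ 3 (mod 4), so reciprocity gives (111|847) = -(847|111). Reduce: 847 ≡ 70 (mod 111). Now have -(70|111).
Factor out 2: 70 = 2·35. Since 111 ≡ 7 (mod 8), (2|111) = +1. Now have -(35|111).
Both 35 ≡ 3 and 111 ≡ 3 (mod 4), so reciprocity gives (35|111) = -(111|35). Reduce: 111 ≡ 6 (mod 35). Now have (6|35).
Factor out 2: 6 = 2·3. Since 35 ≡ 3 (mod 8), (2|35) = -1. Now have -(3|35).
Both 3 ≡ 3 and 35 ≡ 3 (mod 4), so reciprocity gives (3|35) = -(35|3). Reduce: 35 ≡ 2 (mod 3). Now have (2|3).
Factor out 2: 2 = 2. Since 3 ≡ 3 (mod 8), (2|3) = -1. Now have -(1|3).
(1|3) = 1. Collecting the sign factors: -1.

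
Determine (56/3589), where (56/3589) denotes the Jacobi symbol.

1

(56/3589)
  = -(7/3589)    [3589 ≡ 5 mod 8 ⇒ (2/3589)^3 = -1]
  = -(3589/7)    [QR: 3589 ≡ 1 mod 4, sign kept]
  = -(5/7)    [3589 ≡ 5 mod 7]
  = -(7/5)    [QR: 5 ≡ 1 mod 4, sign kept]
  = -(2/5)    [7 ≡ 2 mod 5]
  = (1/5)    [5 ≡ 5 mod 8 ⇒ (2/5) = -1]
  = 1    [(1/5) = 1]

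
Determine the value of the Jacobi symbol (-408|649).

-1

(-408|649)
  = (408|649)    [649 ≡ 1 mod 4 ⇒ (-1|649) = +1]
  = (51|649)    [649 ≡ 1 mod 8 ⇒ (2|649)^3 = +1]
  = (649|51)    [QR: 649 ≡ 1 mod 4, sign kept]
  = (37|51)    [649 ≡ 37 mod 51]
  = (51|37)    [QR: 37 ≡ 1 mod 4, sign kept]
  = (14|37)    [51 ≡ 14 mod 37]
  = -(7|37)    [37 ≡ 5 mod 8 ⇒ (2|37) = -1]
  = -(37|7)    [QR: 37 ≡ 1 mod 4, sign kept]
  = -(2|7)    [37 ≡ 2 mod 7]
  = -(1|7)    [7 ≡ 7 mod 8 ⇒ (2|7) = +1]
  = -1    [(1|7) = 1]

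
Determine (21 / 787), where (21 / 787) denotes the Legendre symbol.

-1

(21 / 787)
  = (787 / 21)    [QR: 21 ≡ 1 mod 4, sign kept]
  = (10 / 21)    [787 ≡ 10 mod 21]
  = -(5 / 21)    [21 ≡ 5 mod 8 ⇒ (2 / 21) = -1]
  = -(21 / 5)    [QR: 5 ≡ 1 mod 4, sign kept]
  = -(1 / 5)    [21 ≡ 1 mod 5]
  = -1    [(1 / 5) = 1]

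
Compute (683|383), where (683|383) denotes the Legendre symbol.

Reduce the numerator: 683 ≡ 300 (mod 383), so (683|383) = (300|383).
Factor out 2: 300 = 2^2·75. Since 383 ≡ 7 (mod 8), (2|383) = +1, and (2|383)^2 = +1. Now have (75|383).
Both 75 ≡ 3 and 383 ≡ 3 (mod 4), so reciprocity gives (75|383) = -(383|75). Reduce: 383 ≡ 8 (mod 75). Now have -(8|75).
Factor out 2: 8 = 2^3. Since 75 ≡ 3 (mod 8), (2|75) = -1, and (2|75)^3 = -1. Now have (1|75).
(1|75) = 1. Collecting the sign factors: 1.

1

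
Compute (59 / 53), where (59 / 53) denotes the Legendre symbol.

1

Reduce the numerator: 59 ≡ 6 (mod 53), so (59 / 53) = (6 / 53).
Factor out 2: 6 = 2·3. Since 53 ≡ 5 (mod 8), (2 / 53) = -1. Now have -(3 / 53).
53 ≡ 1 (mod 4), so quadratic reciprocity gives (3 / 53) = (53 / 3). Reduce: 53 ≡ 2 (mod 3). Now have -(2 / 3).
Factor out 2: 2 = 2. Since 3 ≡ 3 (mod 8), (2 / 3) = -1. Now have (1 / 3).
(1 / 3) = 1. Collecting the sign factors: 1.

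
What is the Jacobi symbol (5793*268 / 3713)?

By multiplicativity, (5793·268 / 3713) = (5793 / 3713)·(268 / 3713).
First factor (5793 / 3713):
(5793 / 3713)
  = (2080 / 3713)    [5793 ≡ 2080 mod 3713]
  = (65 / 3713)    [3713 ≡ 1 mod 8 ⇒ (2 / 3713)^5 = +1]
  = (3713 / 65)    [QR: 65 ≡ 1 mod 4, sign kept]
  = (8 / 65)    [3713 ≡ 8 mod 65]
  = (1 / 65)    [65 ≡ 1 mod 8 ⇒ (2 / 65)^3 = +1]
  = 1    [(1 / 65) = 1]
Second factor (268 / 3713):
(268 / 3713)
  = (67 / 3713)    [3713 ≡ 1 mod 8 ⇒ (2 / 3713)^2 = +1]
  = (3713 / 67)    [QR: 3713 ≡ 1 mod 4, sign kept]
  = (28 / 67)    [3713 ≡ 28 mod 67]
  = (7 / 67)    [67 ≡ 3 mod 8 ⇒ (2 / 67)^2 = +1]
  = -(67 / 7)    [QR: both ≡ 3 mod 4, sign flips]
  = -(4 / 7)    [67 ≡ 4 mod 7]
  = -(1 / 7)    [7 ≡ 7 mod 8 ⇒ (2 / 7)^2 = +1]
  = -1    [(1 / 7) = 1]
Product: (1)·(-1) = -1.

-1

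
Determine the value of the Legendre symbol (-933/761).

-1

Reduce the numerator: -933 ≡ 589 (mod 761), so (-933/761) = (589/761).
589 ≡ 1 (mod 4), so quadratic reciprocity gives (589/761) = (761/589). Reduce: 761 ≡ 172 (mod 589). Now have (172/589).
Factor out 2: 172 = 2^2·43. Since 589 ≡ 5 (mod 8), (2/589) = -1, and (2/589)^2 = +1. Now have (43/589).
589 ≡ 1 (mod 4), so quadratic reciprocity gives (43/589) = (589/43). Reduce: 589 ≡ 30 (mod 43). Now have (30/43).
Factor out 2: 30 = 2·15. Since 43 ≡ 3 (mod 8), (2/43) = -1. Now have -(15/43).
Both 15 ≡ 3 and 43 ≡ 3 (mod 4), so reciprocity gives (15/43) = -(43/15). Reduce: 43 ≡ 13 (mod 15). Now have (13/15).
13 ≡ 1 (mod 4), so quadratic reciprocity gives (13/15) = (15/13). Reduce: 15 ≡ 2 (mod 13). Now have (2/13).
Factor out 2: 2 = 2. Since 13 ≡ 5 (mod 8), (2/13) = -1. Now have -(1/13).
(1/13) = 1. Collecting the sign factors: -1.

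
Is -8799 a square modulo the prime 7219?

Reduce the numerator: -8799 ≡ 5639 (mod 7219), so (-8799|7219) = (5639|7219).
Both 5639 ≡ 3 and 7219 ≡ 3 (mod 4), so reciprocity gives (5639|7219) = -(7219|5639). Reduce: 7219 ≡ 1580 (mod 5639). Now have -(1580|5639).
Factor out 2: 1580 = 2^2·395. Since 5639 ≡ 7 (mod 8), (2|5639) = +1, and (2|5639)^2 = +1. Now have -(395|5639).
Both 395 ≡ 3 and 5639 ≡ 3 (mod 4), so reciprocity gives (395|5639) = -(5639|395). Reduce: 5639 ≡ 109 (mod 395). Now have (109|395).
109 ≡ 1 (mod 4), so quadratic reciprocity gives (109|395) = (395|109). Reduce: 395 ≡ 68 (mod 109). Now have (68|109).
Factor out 2: 68 = 2^2·17. Since 109 ≡ 5 (mod 8), (2|109) = -1, and (2|109)^2 = +1. Now have (17|109).
17 ≡ 1 (mod 4), so quadratic reciprocity gives (17|109) = (109|17). Reduce: 109 ≡ 7 (mod 17). Now have (7|17).
17 ≡ 1 (mod 4), so quadratic reciprocity gives (7|17) = (17|7). Reduce: 17 ≡ 3 (mod 7). Now have (3|7).
Both 3 ≡ 3 and 7 ≡ 3 (mod 4), so reciprocity gives (3|7) = -(7|3). Reduce: 7 ≡ 1 (mod 3). Now have -(1|3).
(1|3) = 1. Collecting the sign factors: -1.
The Legendre symbol is -1, so x^2 ≡ -8799 (mod 7219) has no solution.

no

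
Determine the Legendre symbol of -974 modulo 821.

(-974|821)
  = (974|821)    [821 ≡ 1 mod 4 ⇒ (-1|821) = +1]
  = (153|821)    [974 ≡ 153 mod 821]
  = (821|153)    [QR: 153 ≡ 1 mod 4, sign kept]
  = (56|153)    [821 ≡ 56 mod 153]
  = (7|153)    [153 ≡ 1 mod 8 ⇒ (2|153)^3 = +1]
  = (153|7)    [QR: 153 ≡ 1 mod 4, sign kept]
  = (6|7)    [153 ≡ 6 mod 7]
  = (3|7)    [7 ≡ 7 mod 8 ⇒ (2|7) = +1]
  = -(7|3)    [QR: both ≡ 3 mod 4, sign flips]
  = -(1|3)    [7 ≡ 1 mod 3]
  = -1    [(1|3) = 1]

-1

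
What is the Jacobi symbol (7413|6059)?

-1

(7413|6059)
  = (1354|6059)    [7413 ≡ 1354 mod 6059]
  = -(677|6059)    [6059 ≡ 3 mod 8 ⇒ (2|6059) = -1]
  = -(6059|677)    [QR: 677 ≡ 1 mod 4, sign kept]
  = -(643|677)    [6059 ≡ 643 mod 677]
  = -(677|643)    [QR: 677 ≡ 1 mod 4, sign kept]
  = -(34|643)    [677 ≡ 34 mod 643]
  = (17|643)    [643 ≡ 3 mod 8 ⇒ (2|643) = -1]
  = (643|17)    [QR: 17 ≡ 1 mod 4, sign kept]
  = (14|17)    [643 ≡ 14 mod 17]
  = (7|17)    [17 ≡ 1 mod 8 ⇒ (2|17) = +1]
  = (17|7)    [QR: 17 ≡ 1 mod 4, sign kept]
  = (3|7)    [17 ≡ 3 mod 7]
  = -(7|3)    [QR: both ≡ 3 mod 4, sign flips]
  = -(1|3)    [7 ≡ 1 mod 3]
  = -1    [(1|3) = 1]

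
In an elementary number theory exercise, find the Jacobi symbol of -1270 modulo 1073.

1

Pull out -1: (-1270 / 1073) = (-1 / 1073)·(1270 / 1073). Since 1073 ≡ 1 (mod 4), (-1 / 1073) = +1. Now have (1270 / 1073).
Reduce the numerator: 1270 ≡ 197 (mod 1073), so (1270 / 1073) = (197 / 1073).
197 ≡ 1 (mod 4), so quadratic reciprocity gives (197 / 1073) = (1073 / 197). Reduce: 1073 ≡ 88 (mod 197). Now have (88 / 197).
Factor out 2: 88 = 2^3·11. Since 197 ≡ 5 (mod 8), (2 / 197) = -1, and (2 / 197)^3 = -1. Now have -(11 / 197).
197 ≡ 1 (mod 4), so quadratic reciprocity gives (11 / 197) = (197 / 11). Reduce: 197 ≡ 10 (mod 11). Now have -(10 / 11).
Factor out 2: 10 = 2·5. Since 11 ≡ 3 (mod 8), (2 / 11) = -1. Now have (5 / 11).
5 ≡ 1 (mod 4), so quadratic reciprocity gives (5 / 11) = (11 / 5). Reduce: 11 ≡ 1 (mod 5). Now have (1 / 5).
(1 / 5) = 1. Collecting the sign factors: 1.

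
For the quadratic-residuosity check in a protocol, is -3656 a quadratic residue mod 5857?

yes

(-3656/5857)
  = (3656/5857)    [5857 ≡ 1 mod 4 ⇒ (-1/5857) = +1]
  = (457/5857)    [5857 ≡ 1 mod 8 ⇒ (2/5857)^3 = +1]
  = (5857/457)    [QR: 457 ≡ 1 mod 4, sign kept]
  = (373/457)    [5857 ≡ 373 mod 457]
  = (457/373)    [QR: 373 ≡ 1 mod 4, sign kept]
  = (84/373)    [457 ≡ 84 mod 373]
  = (21/373)    [373 ≡ 5 mod 8 ⇒ (2/373)^2 = +1]
  = (373/21)    [QR: 21 ≡ 1 mod 4, sign kept]
  = (16/21)    [373 ≡ 16 mod 21]
  = (1/21)    [21 ≡ 5 mod 8 ⇒ (2/21)^4 = +1]
  = 1    [(1/21) = 1]
The Legendre symbol is 1, so x^2 ≡ -3656 (mod 5857) has solution.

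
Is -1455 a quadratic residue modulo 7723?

(-1455/7723)
  = -(1455/7723)    [7723 ≡ 3 mod 4 ⇒ (-1/7723) = -1]
  = (7723/1455)    [QR: both ≡ 3 mod 4, sign flips]
  = (448/1455)    [7723 ≡ 448 mod 1455]
  = (7/1455)    [1455 ≡ 7 mod 8 ⇒ (2/1455)^6 = +1]
  = -(1455/7)    [QR: both ≡ 3 mod 4, sign flips]
  = -(6/7)    [1455 ≡ 6 mod 7]
  = -(3/7)    [7 ≡ 7 mod 8 ⇒ (2/7) = +1]
  = (7/3)    [QR: both ≡ 3 mod 4, sign flips]
  = (1/3)    [7 ≡ 1 mod 3]
  = 1    [(1/3) = 1]
The Legendre symbol is 1, so x^2 ≡ -1455 (mod 7723) has solution.

yes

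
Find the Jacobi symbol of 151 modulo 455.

Both 151 ≡ 3 and 455 ≡ 3 (mod 4), so reciprocity gives (151/455) = -(455/151). Reduce: 455 ≡ 2 (mod 151). Now have -(2/151).
Factor out 2: 2 = 2. Since 151 ≡ 7 (mod 8), (2/151) = +1. Now have -(1/151).
(1/151) = 1. Collecting the sign factors: -1.

-1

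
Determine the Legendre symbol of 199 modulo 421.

421 ≡ 1 (mod 4), so quadratic reciprocity gives (199/421) = (421/199). Reduce: 421 ≡ 23 (mod 199). Now have (23/199).
Both 23 ≡ 3 and 199 ≡ 3 (mod 4), so reciprocity gives (23/199) = -(199/23). Reduce: 199 ≡ 15 (mod 23). Now have -(15/23).
Both 15 ≡ 3 and 23 ≡ 3 (mod 4), so reciprocity gives (15/23) = -(23/15). Reduce: 23 ≡ 8 (mod 15). Now have (8/15).
Factor out 2: 8 = 2^3. Since 15 ≡ 7 (mod 8), (2/15) = +1, and (2/15)^3 = +1. Now have (1/15).
(1/15) = 1. Collecting the sign factors: 1.

1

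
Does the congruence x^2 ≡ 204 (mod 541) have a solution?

Factor out 2: 204 = 2^2·51. Since 541 ≡ 5 (mod 8), (2|541) = -1, and (2|541)^2 = +1. Now have (51|541).
541 ≡ 1 (mod 4), so quadratic reciprocity gives (51|541) = (541|51). Reduce: 541 ≡ 31 (mod 51). Now have (31|51).
Both 31 ≡ 3 and 51 ≡ 3 (mod 4), so reciprocity gives (31|51) = -(51|31). Reduce: 51 ≡ 20 (mod 31). Now have -(20|31).
Factor out 2: 20 = 2^2·5. Since 31 ≡ 7 (mod 8), (2|31) = +1, and (2|31)^2 = +1. Now have -(5|31).
5 ≡ 1 (mod 4), so quadratic reciprocity gives (5|31) = (31|5). Reduce: 31 ≡ 1 (mod 5). Now have -(1|5).
(1|5) = 1. Collecting the sign factors: -1.
The Legendre symbol is -1, so x^2 ≡ 204 (mod 541) has no solution.

no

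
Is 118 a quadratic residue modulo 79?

Reduce the numerator: 118 ≡ 39 (mod 79), so (118|79) = (39|79).
Both 39 ≡ 3 and 79 ≡ 3 (mod 4), so reciprocity gives (39|79) = -(79|39). Reduce: 79 ≡ 1 (mod 39). Now have -(1|39).
(1|39) = 1. Collecting the sign factors: -1.
(118|79) = -1, and 79 is prime, so 118 is not a quadratic residue mod 79.

no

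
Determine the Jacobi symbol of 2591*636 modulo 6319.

By multiplicativity, (2591·636 / 6319) = (2591 / 6319)·(636 / 6319).
First factor (2591 / 6319):
(2591 / 6319)
  = -(6319 / 2591)    [QR: both ≡ 3 mod 4, sign flips]
  = -(1137 / 2591)    [6319 ≡ 1137 mod 2591]
  = -(2591 / 1137)    [QR: 1137 ≡ 1 mod 4, sign kept]
  = -(317 / 1137)    [2591 ≡ 317 mod 1137]
  = -(1137 / 317)    [QR: 317 ≡ 1 mod 4, sign kept]
  = -(186 / 317)    [1137 ≡ 186 mod 317]
  = (93 / 317)    [317 ≡ 5 mod 8 ⇒ (2 / 317) = -1]
  = (317 / 93)    [QR: 93 ≡ 1 mod 4, sign kept]
  = (38 / 93)    [317 ≡ 38 mod 93]
  = -(19 / 93)    [93 ≡ 5 mod 8 ⇒ (2 / 93) = -1]
  = -(93 / 19)    [QR: 93 ≡ 1 mod 4, sign kept]
  = -(17 / 19)    [93 ≡ 17 mod 19]
  = -(19 / 17)    [QR: 17 ≡ 1 mod 4, sign kept]
  = -(2 / 17)    [19 ≡ 2 mod 17]
  = -(1 / 17)    [17 ≡ 1 mod 8 ⇒ (2 / 17) = +1]
  = -1    [(1 / 17) = 1]
Second factor (636 / 6319):
(636 / 6319)
  = (159 / 6319)    [6319 ≡ 7 mod 8 ⇒ (2 / 6319)^2 = +1]
  = -(6319 / 159)    [QR: both ≡ 3 mod 4, sign flips]
  = -(118 / 159)    [6319 ≡ 118 mod 159]
  = -(59 / 159)    [159 ≡ 7 mod 8 ⇒ (2 / 159) = +1]
  = (159 / 59)    [QR: both ≡ 3 mod 4, sign flips]
  = (41 / 59)    [159 ≡ 41 mod 59]
  = (59 / 41)    [QR: 41 ≡ 1 mod 4, sign kept]
  = (18 / 41)    [59 ≡ 18 mod 41]
  = (9 / 41)    [41 ≡ 1 mod 8 ⇒ (2 / 41) = +1]
  = (41 / 9)    [QR: 9 ≡ 1 mod 4, sign kept]
  = (5 / 9)    [41 ≡ 5 mod 9]
  = (9 / 5)    [QR: 5 ≡ 1 mod 4, sign kept]
  = (4 / 5)    [9 ≡ 4 mod 5]
  = (1 / 5)    [5 ≡ 5 mod 8 ⇒ (2 / 5)^2 = +1]
  = 1    [(1 / 5) = 1]
Product: (-1)·(1) = -1.

-1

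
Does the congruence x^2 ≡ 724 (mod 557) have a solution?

(724|557)
  = (167|557)    [724 ≡ 167 mod 557]
  = (557|167)    [QR: 557 ≡ 1 mod 4, sign kept]
  = (56|167)    [557 ≡ 56 mod 167]
  = (7|167)    [167 ≡ 7 mod 8 ⇒ (2|167)^3 = +1]
  = -(167|7)    [QR: both ≡ 3 mod 4, sign flips]
  = -(6|7)    [167 ≡ 6 mod 7]
  = -(3|7)    [7 ≡ 7 mod 8 ⇒ (2|7) = +1]
  = (7|3)    [QR: both ≡ 3 mod 4, sign flips]
  = (1|3)    [7 ≡ 1 mod 3]
  = 1    [(1|3) = 1]
The Legendre symbol is 1, so x^2 ≡ 724 (mod 557) has solution.

yes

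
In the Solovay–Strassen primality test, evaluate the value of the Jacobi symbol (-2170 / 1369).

Reduce the numerator: -2170 ≡ 568 (mod 1369), so (-2170 / 1369) = (568 / 1369).
Factor out 2: 568 = 2^3·71. Since 1369 ≡ 1 (mod 8), (2 / 1369) = +1, and (2 / 1369)^3 = +1. Now have (71 / 1369).
1369 ≡ 1 (mod 4), so quadratic reciprocity gives (71 / 1369) = (1369 / 71). Reduce: 1369 ≡ 20 (mod 71). Now have (20 / 71).
Factor out 2: 20 = 2^2·5. Since 71 ≡ 7 (mod 8), (2 / 71) = +1, and (2 / 71)^2 = +1. Now have (5 / 71).
5 ≡ 1 (mod 4), so quadratic reciprocity gives (5 / 71) = (71 / 5). Reduce: 71 ≡ 1 (mod 5). Now have (1 / 5).
(1 / 5) = 1. Collecting the sign factors: 1.

1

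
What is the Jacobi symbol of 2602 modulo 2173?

1

(2602/2173)
  = (429/2173)    [2602 ≡ 429 mod 2173]
  = (2173/429)    [QR: 429 ≡ 1 mod 4, sign kept]
  = (28/429)    [2173 ≡ 28 mod 429]
  = (7/429)    [429 ≡ 5 mod 8 ⇒ (2/429)^2 = +1]
  = (429/7)    [QR: 429 ≡ 1 mod 4, sign kept]
  = (2/7)    [429 ≡ 2 mod 7]
  = (1/7)    [7 ≡ 7 mod 8 ⇒ (2/7) = +1]
  = 1    [(1/7) = 1]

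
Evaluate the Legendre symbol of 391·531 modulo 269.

1

By multiplicativity, (391·531/269) = (391/269)·(531/269).
First factor (391/269):
(391/269)
  = (122/269)    [391 ≡ 122 mod 269]
  = -(61/269)    [269 ≡ 5 mod 8 ⇒ (2/269) = -1]
  = -(269/61)    [QR: 61 ≡ 1 mod 4, sign kept]
  = -(25/61)    [269 ≡ 25 mod 61]
  = -(61/25)    [QR: 25 ≡ 1 mod 4, sign kept]
  = -(11/25)    [61 ≡ 11 mod 25]
  = -(25/11)    [QR: 25 ≡ 1 mod 4, sign kept]
  = -(3/11)    [25 ≡ 3 mod 11]
  = (11/3)    [QR: both ≡ 3 mod 4, sign flips]
  = (2/3)    [11 ≡ 2 mod 3]
  = -(1/3)    [3 ≡ 3 mod 8 ⇒ (2/3) = -1]
  = -1    [(1/3) = 1]
Second factor (531/269):
(531/269)
  = (262/269)    [531 ≡ 262 mod 269]
  = -(131/269)    [269 ≡ 5 mod 8 ⇒ (2/269) = -1]
  = -(269/131)    [QR: 269 ≡ 1 mod 4, sign kept]
  = -(7/131)    [269 ≡ 7 mod 131]
  = (131/7)    [QR: both ≡ 3 mod 4, sign flips]
  = (5/7)    [131 ≡ 5 mod 7]
  = (7/5)    [QR: 5 ≡ 1 mod 4, sign kept]
  = (2/5)    [7 ≡ 2 mod 5]
  = -(1/5)    [5 ≡ 5 mod 8 ⇒ (2/5) = -1]
  = -1    [(1/5) = 1]
Product: (-1)·(-1) = 1.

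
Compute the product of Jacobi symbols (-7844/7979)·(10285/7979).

By multiplicativity, (-7844·10285/7979) = (-7844/7979)·(10285/7979).
First factor (-7844/7979):
Pull out -1: (-7844/7979) = (-1/7979)·(7844/7979). Since 7979 ≡ 3 (mod 4), (-1/7979) = -1. Now have -(7844/7979).
Factor out 2: 7844 = 2^2·1961. Since 7979 ≡ 3 (mod 8), (2/7979) = -1, and (2/7979)^2 = +1. Now have -(1961/7979).
1961 ≡ 1 (mod 4), so quadratic reciprocity gives (1961/7979) = (7979/1961). Reduce: 7979 ≡ 135 (mod 1961). Now have -(135/1961).
1961 ≡ 1 (mod 4), so quadratic reciprocity gives (135/1961) = (1961/135). Reduce: 1961 ≡ 71 (mod 135). Now have -(71/135).
Both 71 ≡ 3 and 135 ≡ 3 (mod 4), so reciprocity gives (71/135) = -(135/71). Reduce: 135 ≡ 64 (mod 71). Now have (64/71).
Factor out 2: 64 = 2^6. Since 71 ≡ 7 (mod 8), (2/71) = +1, and (2/71)^6 = +1. Now have (1/71).
(1/71) = 1. Collecting the sign factors: 1.
Second factor (10285/7979):
Reduce the numerator: 10285 ≡ 2306 (mod 7979), so (10285/7979) = (2306/7979).
Factor out 2: 2306 = 2·1153. Since 7979 ≡ 3 (mod 8), (2/7979) = -1. Now have -(1153/7979).
1153 ≡ 1 (mod 4), so quadratic reciprocity gives (1153/7979) = (7979/1153). Reduce: 7979 ≡ 1061 (mod 1153). Now have -(1061/1153).
1061 ≡ 1 (mod 4), so quadratic reciprocity gives (1061/1153) = (1153/1061). Reduce: 1153 ≡ 92 (mod 1061). Now have -(92/1061).
Factor out 2: 92 = 2^2·23. Since 1061 ≡ 5 (mod 8), (2/1061) = -1, and (2/1061)^2 = +1. Now have -(23/1061).
1061 ≡ 1 (mod 4), so quadratic reciprocity gives (23/1061) = (1061/23). Reduce: 1061 ≡ 3 (mod 23). Now have -(3/23).
Both 3 ≡ 3 and 23 ≡ 3 (mod 4), so reciprocity gives (3/23) = -(23/3). Reduce: 23 ≡ 2 (mod 3). Now have (2/3).
Factor out 2: 2 = 2. Since 3 ≡ 3 (mod 8), (2/3) = -1. Now have -(1/3).
(1/3) = 1. Collecting the sign factors: -1.
Product: (1)·(-1) = -1.

-1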